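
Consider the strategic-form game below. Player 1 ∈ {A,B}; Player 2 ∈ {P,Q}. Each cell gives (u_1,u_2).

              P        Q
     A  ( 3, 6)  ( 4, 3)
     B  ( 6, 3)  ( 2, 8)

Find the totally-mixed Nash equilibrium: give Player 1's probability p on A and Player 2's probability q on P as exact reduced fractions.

P1 mixes 5/8 on A; P2 mixes 2/5 on P

P1 indiff ⇒ q·3+(1-q)·4 = q·6+(1-q)·2 ⇒ q(-3) = (1-q)(-2) ⇒ q = 2/5
P2 indiff ⇒ p·6+(1-p)·3 = p·3+(1-p)·8 ⇒ p(3) = (1-p)(5) ⇒ p = 5/8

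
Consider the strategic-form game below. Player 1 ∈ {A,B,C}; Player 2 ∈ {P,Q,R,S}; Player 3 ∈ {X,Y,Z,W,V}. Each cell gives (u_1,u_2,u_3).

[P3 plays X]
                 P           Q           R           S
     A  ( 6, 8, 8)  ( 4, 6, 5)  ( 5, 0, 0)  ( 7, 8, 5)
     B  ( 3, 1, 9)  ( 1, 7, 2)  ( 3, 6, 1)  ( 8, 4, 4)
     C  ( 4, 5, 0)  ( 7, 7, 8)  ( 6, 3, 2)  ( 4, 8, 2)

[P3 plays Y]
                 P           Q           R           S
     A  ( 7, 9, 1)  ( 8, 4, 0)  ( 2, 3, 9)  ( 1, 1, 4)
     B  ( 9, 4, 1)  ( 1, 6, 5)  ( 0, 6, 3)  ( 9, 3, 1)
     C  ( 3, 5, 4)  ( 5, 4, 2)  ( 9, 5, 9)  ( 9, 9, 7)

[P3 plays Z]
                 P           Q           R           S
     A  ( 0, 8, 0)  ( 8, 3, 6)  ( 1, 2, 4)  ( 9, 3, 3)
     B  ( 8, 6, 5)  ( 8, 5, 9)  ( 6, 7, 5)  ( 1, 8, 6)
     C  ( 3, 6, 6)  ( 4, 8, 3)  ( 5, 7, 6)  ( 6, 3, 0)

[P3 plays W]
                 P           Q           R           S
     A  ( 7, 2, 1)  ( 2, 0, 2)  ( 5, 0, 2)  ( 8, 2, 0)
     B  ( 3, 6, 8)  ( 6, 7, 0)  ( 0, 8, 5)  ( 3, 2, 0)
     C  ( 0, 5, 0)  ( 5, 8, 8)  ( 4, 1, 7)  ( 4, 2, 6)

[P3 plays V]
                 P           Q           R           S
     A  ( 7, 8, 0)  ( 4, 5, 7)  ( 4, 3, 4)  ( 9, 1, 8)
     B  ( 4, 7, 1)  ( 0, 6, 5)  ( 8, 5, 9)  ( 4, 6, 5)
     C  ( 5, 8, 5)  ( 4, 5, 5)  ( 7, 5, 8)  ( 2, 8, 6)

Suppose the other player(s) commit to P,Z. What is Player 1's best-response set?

argmax u_1 = {B}

u_1(A vs P,Z) = 0
u_1(B vs P,Z) = 8
u_1(C vs P,Z) = 3
max payoff 8 at {B}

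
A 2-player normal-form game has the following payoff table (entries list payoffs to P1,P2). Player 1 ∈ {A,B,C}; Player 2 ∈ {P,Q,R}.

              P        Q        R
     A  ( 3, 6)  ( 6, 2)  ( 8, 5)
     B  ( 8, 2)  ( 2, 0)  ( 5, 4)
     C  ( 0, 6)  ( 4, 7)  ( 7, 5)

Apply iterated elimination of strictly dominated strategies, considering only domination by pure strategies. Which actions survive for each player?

P1 drop C (A beats it: P:3>0 Q:6>4 R:8>7)
P2 drop Q (P beats it: A:6>2 B:2>0)
P1→{A,B} P2→{P,R}

IESDS → P1:{A,B} P2:{P,R}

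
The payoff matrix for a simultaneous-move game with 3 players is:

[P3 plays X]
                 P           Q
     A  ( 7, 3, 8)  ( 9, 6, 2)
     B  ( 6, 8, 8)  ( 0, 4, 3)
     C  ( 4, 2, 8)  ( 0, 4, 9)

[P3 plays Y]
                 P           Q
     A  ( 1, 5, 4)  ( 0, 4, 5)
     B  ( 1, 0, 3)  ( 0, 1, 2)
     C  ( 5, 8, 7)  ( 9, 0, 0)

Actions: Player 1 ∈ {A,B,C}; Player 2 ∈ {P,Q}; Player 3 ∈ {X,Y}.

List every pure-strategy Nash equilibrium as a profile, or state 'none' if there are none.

Equilibria: none

(A,P,X): not NE [P2→Q gives 6>3]
(A,P,Y): not NE [P1→C gives 5>1; P3→X gives 8>4]
(A,Q,X): not NE [P3→Y gives 5>2]
(A,Q,Y): not NE [P1→C gives 9>0; P2→P gives 5>4]
(B,P,X): not NE [P1→A gives 7>6]
(B,P,Y): not NE [P1→C gives 5>1; P2→Q gives 1>0; P3→X gives 8>3]
(B,Q,X): not NE [P1→A gives 9>0; P2→P gives 8>4]
(B,Q,Y): not NE [P1→C gives 9>0; P3→X gives 3>2]
(C,P,X): not NE [P1→A gives 7>4; P2→Q gives 4>2]
(C,P,Y): not NE [P3→X gives 8>7]
(C,Q,X): not NE [P1→A gives 9>0]
(C,Q,Y): not NE [P2→P gives 8>0; P3→X gives 9>0]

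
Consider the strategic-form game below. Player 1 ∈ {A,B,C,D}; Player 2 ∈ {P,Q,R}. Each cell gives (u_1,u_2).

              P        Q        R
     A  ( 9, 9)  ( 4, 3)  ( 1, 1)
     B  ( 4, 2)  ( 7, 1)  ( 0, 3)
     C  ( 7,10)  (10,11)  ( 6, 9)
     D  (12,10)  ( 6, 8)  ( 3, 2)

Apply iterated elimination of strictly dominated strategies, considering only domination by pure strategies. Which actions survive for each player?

P1 drop A (D beats it: P:12>9 Q:6>4 R:3>1)
P1 drop B (C beats it: P:7>4 Q:10>7 R:6>0)
P2 drop R (P beats it: C:10>9 D:10>2)
P1→{C,D} P2→{P,Q}

Survivors P1:{C,D} P2:{P,Q}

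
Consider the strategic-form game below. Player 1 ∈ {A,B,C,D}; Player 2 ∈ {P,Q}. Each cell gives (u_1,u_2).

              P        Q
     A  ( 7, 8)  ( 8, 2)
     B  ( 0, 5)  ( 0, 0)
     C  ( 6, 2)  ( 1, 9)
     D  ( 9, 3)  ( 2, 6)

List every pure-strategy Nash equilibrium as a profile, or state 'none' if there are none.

(A,P): not NE [P1→D gives 9>7]
(A,Q): not NE [P2→P gives 8>2]
(B,P): not NE [P1→D gives 9>0]
(B,Q): not NE [P1→A gives 8>0; P2→P gives 5>0]
(C,P): not NE [P1→D gives 9>6; P2→Q gives 9>2]
(C,Q): not NE [P1→A gives 8>1]
(D,P): not NE [P2→Q gives 6>3]
(D,Q): not NE [P1→A gives 8>2]

No pure NE.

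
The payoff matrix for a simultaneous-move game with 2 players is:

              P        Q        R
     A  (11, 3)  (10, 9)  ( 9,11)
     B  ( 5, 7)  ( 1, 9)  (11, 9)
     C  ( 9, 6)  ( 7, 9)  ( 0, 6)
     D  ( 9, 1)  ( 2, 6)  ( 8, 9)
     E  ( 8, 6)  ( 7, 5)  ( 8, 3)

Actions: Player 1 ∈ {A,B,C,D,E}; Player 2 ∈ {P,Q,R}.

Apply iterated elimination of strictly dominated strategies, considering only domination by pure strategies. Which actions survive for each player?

Survivors P1:{A,B} P2:{Q,R}

P1 drop C (A beats it: P:11>9 Q:10>7 R:9>0)
P1 drop D (A beats it: P:11>9 Q:10>2 R:9>8)
P1 drop E (A beats it: P:11>8 Q:10>7 R:9>8)
P2 drop P (Q beats it: A:9>3 B:9>7)
P1→{A,B} P2→{Q,R}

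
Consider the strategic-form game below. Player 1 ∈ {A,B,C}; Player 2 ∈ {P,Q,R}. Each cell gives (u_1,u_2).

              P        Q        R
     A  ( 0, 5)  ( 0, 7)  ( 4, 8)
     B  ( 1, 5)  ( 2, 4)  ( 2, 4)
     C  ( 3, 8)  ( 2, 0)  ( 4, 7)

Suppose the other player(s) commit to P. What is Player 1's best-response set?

u_1(A vs P) = 0
u_1(B vs P) = 1
u_1(C vs P) = 3
max payoff 3 at {C}

argmax u_1 = {C}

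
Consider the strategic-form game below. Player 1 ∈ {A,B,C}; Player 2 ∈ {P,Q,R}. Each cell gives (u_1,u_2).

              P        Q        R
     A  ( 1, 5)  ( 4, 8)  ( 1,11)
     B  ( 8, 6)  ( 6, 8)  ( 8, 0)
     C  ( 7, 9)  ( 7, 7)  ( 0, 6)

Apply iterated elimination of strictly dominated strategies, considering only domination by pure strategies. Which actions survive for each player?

Remaining: P1:{B,C} P2:{P,Q}

P1 drop A (B beats it: P:8>1 Q:6>4 R:8>1)
P2 drop R (P beats it: B:6>0 C:9>6)
P1→{B,C} P2→{P,Q}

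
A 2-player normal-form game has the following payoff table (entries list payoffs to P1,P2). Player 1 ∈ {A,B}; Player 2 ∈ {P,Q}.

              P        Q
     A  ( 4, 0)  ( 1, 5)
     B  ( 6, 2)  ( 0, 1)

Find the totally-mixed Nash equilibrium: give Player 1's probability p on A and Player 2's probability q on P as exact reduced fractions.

(p,q) = (1/6, 1/3)

P1 indiff ⇒ q·4+(1-q)·1 = q·6+(1-q)·0 ⇒ q(-2) = (1-q)(-1) ⇒ q = 1/3
P2 indiff ⇒ p·0+(1-p)·2 = p·5+(1-p)·1 ⇒ p(-5) = (1-p)(-1) ⇒ p = 1/6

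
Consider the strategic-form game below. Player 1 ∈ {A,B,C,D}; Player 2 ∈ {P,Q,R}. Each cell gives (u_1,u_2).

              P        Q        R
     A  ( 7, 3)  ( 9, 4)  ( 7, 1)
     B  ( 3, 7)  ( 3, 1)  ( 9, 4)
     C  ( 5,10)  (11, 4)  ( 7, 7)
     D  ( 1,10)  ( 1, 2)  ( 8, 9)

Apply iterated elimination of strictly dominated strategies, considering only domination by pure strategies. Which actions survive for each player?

P1 drop D (B beats it: P:3>1 Q:3>1 R:9>8)
P2 drop R (P beats it: A:3>1 B:7>4 C:10>7)
P1 drop B (A beats it: P:7>3 Q:9>3)
P1→{A,C} P2→{P,Q}

Remaining: P1:{A,C} P2:{P,Q}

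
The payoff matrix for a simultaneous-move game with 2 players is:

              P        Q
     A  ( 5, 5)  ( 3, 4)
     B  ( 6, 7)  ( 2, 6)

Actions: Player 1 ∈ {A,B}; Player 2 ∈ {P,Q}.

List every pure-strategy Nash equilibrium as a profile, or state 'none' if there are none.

Nash profiles: (B,P)

(A,P): not NE [P1→B gives 6>5]
(A,Q): not NE [P2→P gives 5>4]
(B,P): NE
(B,Q): not NE [P1→A gives 3>2; P2→P gives 7>6]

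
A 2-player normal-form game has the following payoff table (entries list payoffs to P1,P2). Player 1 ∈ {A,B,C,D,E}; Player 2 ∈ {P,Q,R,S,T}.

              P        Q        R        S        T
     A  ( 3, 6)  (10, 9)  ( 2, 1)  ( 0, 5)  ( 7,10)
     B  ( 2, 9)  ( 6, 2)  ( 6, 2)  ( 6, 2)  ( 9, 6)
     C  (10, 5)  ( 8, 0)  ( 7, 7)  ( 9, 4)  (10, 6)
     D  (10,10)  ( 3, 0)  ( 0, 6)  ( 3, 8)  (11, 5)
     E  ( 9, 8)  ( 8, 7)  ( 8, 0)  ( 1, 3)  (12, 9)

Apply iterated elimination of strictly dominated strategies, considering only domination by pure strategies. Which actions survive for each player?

P1 drop B (C beats it: P:10>2 Q:8>6 R:7>6 S:9>6 T:10>9)
P2 drop Q (T beats it: A:10>9 C:6>0 D:5>0 E:9>7)
P1 drop A (C beats it: P:10>3 R:7>2 S:9>0 T:10>7)
P2 drop S (P beats it: C:5>4 D:10>8 E:8>3)
P1→{C,D,E} P2→{P,R,T}

Survivors P1:{C,D,E} P2:{P,R,T}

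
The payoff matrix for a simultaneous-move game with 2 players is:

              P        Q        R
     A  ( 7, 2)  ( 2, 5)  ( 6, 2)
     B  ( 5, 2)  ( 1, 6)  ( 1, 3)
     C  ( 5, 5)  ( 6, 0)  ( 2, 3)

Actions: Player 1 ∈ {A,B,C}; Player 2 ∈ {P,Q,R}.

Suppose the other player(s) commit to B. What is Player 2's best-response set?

P2 best: {Q}

u_2(P vs B) = 2
u_2(Q vs B) = 6
u_2(R vs B) = 3
max payoff 6 at {Q}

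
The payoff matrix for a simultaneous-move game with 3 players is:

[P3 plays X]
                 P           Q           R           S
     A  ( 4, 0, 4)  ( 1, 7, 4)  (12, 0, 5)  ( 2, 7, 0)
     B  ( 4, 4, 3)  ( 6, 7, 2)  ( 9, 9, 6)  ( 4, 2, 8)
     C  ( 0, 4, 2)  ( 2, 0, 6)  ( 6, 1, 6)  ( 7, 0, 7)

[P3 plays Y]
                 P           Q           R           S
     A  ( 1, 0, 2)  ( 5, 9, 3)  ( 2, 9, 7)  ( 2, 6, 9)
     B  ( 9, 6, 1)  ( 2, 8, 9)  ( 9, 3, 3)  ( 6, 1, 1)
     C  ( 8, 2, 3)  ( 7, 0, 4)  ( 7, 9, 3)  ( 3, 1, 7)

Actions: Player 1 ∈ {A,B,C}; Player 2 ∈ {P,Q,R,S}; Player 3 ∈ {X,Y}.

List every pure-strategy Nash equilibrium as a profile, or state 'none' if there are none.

(A,P,X): not NE [P2→S gives 7>0]
(A,P,Y): not NE [P1→B gives 9>1; P2→R gives 9>0; P3→X gives 4>2]
(A,Q,X): not NE [P1→B gives 6>1]
(A,Q,Y): not NE [P1→C gives 7>5; P3→X gives 4>3]
(A,R,X): not NE [P2→S gives 7>0; P3→Y gives 7>5]
(A,R,Y): not NE [P1→B gives 9>2]
(A,S,X): not NE [P1→C gives 7>2; P3→Y gives 9>0]
(A,S,Y): not NE [P1→B gives 6>2; P2→R gives 9>6]
(B,P,X): not NE [P2→R gives 9>4]
(B,P,Y): not NE [P2→Q gives 8>6; P3→X gives 3>1]
(B,Q,X): not NE [P2→R gives 9>7; P3→Y gives 9>2]
(B,Q,Y): not NE [P1→C gives 7>2]
(B,R,X): not NE [P1→A gives 12>9]
(B,R,Y): not NE [P2→Q gives 8>3; P3→X gives 6>3]
(B,S,X): not NE [P1→C gives 7>4; P2→R gives 9>2]
(B,S,Y): not NE [P2→Q gives 8>1; P3→X gives 8>1]
(C,P,X): not NE [P1→B gives 4>0; P3→Y gives 3>2]
(C,P,Y): not NE [P1→B gives 9>8; P2→R gives 9>2]
(C,Q,X): not NE [P1→B gives 6>2; P2→P gives 4>0]
(C,Q,Y): not NE [P2→R gives 9>0; P3→X gives 6>4]
(C,R,X): not NE [P1→A gives 12>6; P2→P gives 4>1]
(C,R,Y): not NE [P1→B gives 9>7; P3→X gives 6>3]
(C,S,X): not NE [P2→P gives 4>0]
(C,S,Y): not NE [P1→B gives 6>3; P2→R gives 9>1]

No pure NE.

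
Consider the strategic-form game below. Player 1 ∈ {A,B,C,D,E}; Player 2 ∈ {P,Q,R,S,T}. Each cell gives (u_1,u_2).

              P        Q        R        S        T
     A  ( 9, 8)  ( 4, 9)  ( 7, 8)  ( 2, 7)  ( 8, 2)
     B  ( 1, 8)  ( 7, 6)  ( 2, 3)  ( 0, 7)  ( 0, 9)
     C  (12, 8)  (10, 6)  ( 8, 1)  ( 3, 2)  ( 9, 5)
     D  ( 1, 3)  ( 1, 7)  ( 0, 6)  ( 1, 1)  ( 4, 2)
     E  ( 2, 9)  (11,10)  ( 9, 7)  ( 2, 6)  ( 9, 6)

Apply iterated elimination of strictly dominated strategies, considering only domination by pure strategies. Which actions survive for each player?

Survivors P1:{C,E} P2:{P,Q}

P1 drop A (C beats it: P:12>9 Q:10>4 R:8>7 S:3>2 T:9>8)
P1 drop B (C beats it: P:12>1 Q:10>7 R:8>2 S:3>0 T:9>0)
P1 drop D (C beats it: P:12>1 Q:10>1 R:8>0 S:3>1 T:9>4)
P2 drop R (P beats it: C:8>1 E:9>7)
P2 drop S (P beats it: C:8>2 E:9>6)
P2 drop T (P beats it: C:8>5 E:9>6)
P1→{C,E} P2→{P,Q}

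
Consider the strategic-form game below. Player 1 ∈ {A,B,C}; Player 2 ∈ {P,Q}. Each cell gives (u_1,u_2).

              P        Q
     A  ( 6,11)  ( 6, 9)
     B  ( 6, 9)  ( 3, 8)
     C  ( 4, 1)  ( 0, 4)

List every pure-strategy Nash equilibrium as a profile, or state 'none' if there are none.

PSNE = {(A,P), (B,P)}

(A,P): NE
(A,Q): not NE [P2→P gives 11>9]
(B,P): NE
(B,Q): not NE [P1→A gives 6>3; P2→P gives 9>8]
(C,P): not NE [P1→B gives 6>4; P2→Q gives 4>1]
(C,Q): not NE [P1→A gives 6>0]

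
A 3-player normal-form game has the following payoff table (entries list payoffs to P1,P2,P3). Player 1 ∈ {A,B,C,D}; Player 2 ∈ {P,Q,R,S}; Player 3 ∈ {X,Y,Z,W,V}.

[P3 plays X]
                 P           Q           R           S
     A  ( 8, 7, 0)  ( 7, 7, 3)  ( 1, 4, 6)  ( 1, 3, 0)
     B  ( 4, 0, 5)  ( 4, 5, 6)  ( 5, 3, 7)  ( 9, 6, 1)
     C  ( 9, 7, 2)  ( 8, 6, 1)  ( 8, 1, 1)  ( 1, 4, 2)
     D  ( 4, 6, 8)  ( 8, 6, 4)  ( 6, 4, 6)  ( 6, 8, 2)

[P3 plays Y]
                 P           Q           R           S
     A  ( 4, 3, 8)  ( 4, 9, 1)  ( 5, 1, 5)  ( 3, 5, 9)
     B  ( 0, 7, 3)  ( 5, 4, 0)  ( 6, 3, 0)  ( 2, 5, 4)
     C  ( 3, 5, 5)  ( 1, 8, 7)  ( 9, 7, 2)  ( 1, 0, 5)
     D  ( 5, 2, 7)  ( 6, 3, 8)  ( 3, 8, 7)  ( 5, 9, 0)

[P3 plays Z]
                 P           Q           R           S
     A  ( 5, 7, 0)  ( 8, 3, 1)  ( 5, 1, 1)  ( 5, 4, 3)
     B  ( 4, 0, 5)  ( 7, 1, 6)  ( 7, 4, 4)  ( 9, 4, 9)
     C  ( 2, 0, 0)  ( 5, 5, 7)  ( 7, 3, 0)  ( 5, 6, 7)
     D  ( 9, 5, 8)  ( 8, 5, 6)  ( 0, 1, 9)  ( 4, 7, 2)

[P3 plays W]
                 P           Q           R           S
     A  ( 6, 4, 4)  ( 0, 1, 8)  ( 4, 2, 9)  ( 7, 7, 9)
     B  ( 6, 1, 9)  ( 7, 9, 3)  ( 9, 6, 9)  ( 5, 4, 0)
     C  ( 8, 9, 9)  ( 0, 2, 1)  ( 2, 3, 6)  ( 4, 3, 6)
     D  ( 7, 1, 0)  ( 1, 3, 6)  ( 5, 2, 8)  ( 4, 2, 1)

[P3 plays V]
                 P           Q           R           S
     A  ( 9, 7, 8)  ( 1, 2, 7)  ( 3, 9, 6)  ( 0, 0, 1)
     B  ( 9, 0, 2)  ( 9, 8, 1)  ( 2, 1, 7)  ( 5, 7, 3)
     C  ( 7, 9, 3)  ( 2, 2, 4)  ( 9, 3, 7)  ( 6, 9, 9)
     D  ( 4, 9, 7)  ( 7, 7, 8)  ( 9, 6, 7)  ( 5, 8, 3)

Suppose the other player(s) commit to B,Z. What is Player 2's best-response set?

P2 best: {R,S}

u_2(P vs B,Z) = 0
u_2(Q vs B,Z) = 1
u_2(R vs B,Z) = 4
u_2(S vs B,Z) = 4
max payoff 4 at {R,S}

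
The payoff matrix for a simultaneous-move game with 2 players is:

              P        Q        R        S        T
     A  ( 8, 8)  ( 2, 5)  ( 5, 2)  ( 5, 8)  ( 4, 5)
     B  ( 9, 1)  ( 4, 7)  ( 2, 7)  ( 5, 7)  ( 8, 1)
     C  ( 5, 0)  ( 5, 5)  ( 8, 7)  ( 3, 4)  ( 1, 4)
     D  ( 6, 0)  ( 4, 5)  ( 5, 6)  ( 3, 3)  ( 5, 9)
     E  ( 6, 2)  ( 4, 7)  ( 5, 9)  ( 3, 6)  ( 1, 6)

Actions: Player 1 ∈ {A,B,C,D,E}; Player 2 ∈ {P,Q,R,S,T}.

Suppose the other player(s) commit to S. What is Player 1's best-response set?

BR_1 = {A,B}

u_1(A vs S) = 5
u_1(B vs S) = 5
u_1(C vs S) = 3
u_1(D vs S) = 3
u_1(E vs S) = 3
max payoff 5 at {A,B}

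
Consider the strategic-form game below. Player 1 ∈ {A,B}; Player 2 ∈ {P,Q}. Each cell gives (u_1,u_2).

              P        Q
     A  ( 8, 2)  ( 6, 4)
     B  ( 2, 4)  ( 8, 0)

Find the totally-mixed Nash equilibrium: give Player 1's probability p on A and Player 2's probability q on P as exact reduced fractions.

P1 mixes 2/3 on A; P2 mixes 1/4 on P

P1 indiff ⇒ q·8+(1-q)·6 = q·2+(1-q)·8 ⇒ q(6) = (1-q)(2) ⇒ q = 1/4
P2 indiff ⇒ p·2+(1-p)·4 = p·4+(1-p)·0 ⇒ p(-2) = (1-p)(-4) ⇒ p = 2/3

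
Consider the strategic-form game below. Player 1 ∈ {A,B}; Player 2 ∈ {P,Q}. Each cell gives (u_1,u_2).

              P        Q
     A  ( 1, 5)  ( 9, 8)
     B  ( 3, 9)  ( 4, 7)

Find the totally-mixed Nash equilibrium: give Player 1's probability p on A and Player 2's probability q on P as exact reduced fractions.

P1 indiff ⇒ q·1+(1-q)·9 = q·3+(1-q)·4 ⇒ q(-2) = (1-q)(-5) ⇒ q = 5/7
P2 indiff ⇒ p·5+(1-p)·9 = p·8+(1-p)·7 ⇒ p(-3) = (1-p)(-2) ⇒ p = 2/5

P1 mixes 2/5 on A; P2 mixes 5/7 on P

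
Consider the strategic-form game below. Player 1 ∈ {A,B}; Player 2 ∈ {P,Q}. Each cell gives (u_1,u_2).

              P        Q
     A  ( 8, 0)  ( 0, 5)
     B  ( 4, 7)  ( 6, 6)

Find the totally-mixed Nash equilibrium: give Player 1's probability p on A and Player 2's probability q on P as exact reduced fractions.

P1 mixes 1/6 on A; P2 mixes 3/5 on P

P1 indiff ⇒ q·8+(1-q)·0 = q·4+(1-q)·6 ⇒ q(4) = (1-q)(6) ⇒ q = 3/5
P2 indiff ⇒ p·0+(1-p)·7 = p·5+(1-p)·6 ⇒ p(-5) = (1-p)(-1) ⇒ p = 1/6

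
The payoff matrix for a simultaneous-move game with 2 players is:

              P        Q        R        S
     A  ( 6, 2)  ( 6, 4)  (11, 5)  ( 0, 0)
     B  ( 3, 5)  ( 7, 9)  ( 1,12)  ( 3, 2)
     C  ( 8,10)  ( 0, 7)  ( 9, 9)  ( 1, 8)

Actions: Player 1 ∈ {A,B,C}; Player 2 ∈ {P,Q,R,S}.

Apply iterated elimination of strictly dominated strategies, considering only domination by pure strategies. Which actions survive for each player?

P2 drop Q (R beats it: A:5>4 B:12>9 C:9>7)
P2 drop S (P beats it: A:2>0 B:5>2 C:10>8)
P1 drop B (A beats it: P:6>3 R:11>1)
P1→{A,C} P2→{P,R}

Remaining: P1:{A,C} P2:{P,R}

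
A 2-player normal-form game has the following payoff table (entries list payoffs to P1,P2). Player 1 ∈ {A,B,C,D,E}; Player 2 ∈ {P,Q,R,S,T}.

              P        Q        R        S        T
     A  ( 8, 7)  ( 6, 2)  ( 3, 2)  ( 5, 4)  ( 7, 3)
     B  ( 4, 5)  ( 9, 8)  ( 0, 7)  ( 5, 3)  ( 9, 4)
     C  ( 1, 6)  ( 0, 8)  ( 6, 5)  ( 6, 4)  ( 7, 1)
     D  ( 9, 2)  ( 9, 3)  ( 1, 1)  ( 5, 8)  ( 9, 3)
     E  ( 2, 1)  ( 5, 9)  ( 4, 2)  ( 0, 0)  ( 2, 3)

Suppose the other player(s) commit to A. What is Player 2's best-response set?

u_2(P vs A) = 7
u_2(Q vs A) = 2
u_2(R vs A) = 2
u_2(S vs A) = 4
u_2(T vs A) = 3
max payoff 7 at {P}

argmax u_2 = {P}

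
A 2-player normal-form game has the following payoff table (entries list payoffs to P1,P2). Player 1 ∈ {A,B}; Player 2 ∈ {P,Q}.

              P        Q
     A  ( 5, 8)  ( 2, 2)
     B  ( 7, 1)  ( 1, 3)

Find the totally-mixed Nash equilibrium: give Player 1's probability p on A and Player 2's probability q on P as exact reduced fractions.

p=1/4, q=1/3

P1 indiff ⇒ q·5+(1-q)·2 = q·7+(1-q)·1 ⇒ q(-2) = (1-q)(-1) ⇒ q = 1/3
P2 indiff ⇒ p·8+(1-p)·1 = p·2+(1-p)·3 ⇒ p(6) = (1-p)(2) ⇒ p = 1/4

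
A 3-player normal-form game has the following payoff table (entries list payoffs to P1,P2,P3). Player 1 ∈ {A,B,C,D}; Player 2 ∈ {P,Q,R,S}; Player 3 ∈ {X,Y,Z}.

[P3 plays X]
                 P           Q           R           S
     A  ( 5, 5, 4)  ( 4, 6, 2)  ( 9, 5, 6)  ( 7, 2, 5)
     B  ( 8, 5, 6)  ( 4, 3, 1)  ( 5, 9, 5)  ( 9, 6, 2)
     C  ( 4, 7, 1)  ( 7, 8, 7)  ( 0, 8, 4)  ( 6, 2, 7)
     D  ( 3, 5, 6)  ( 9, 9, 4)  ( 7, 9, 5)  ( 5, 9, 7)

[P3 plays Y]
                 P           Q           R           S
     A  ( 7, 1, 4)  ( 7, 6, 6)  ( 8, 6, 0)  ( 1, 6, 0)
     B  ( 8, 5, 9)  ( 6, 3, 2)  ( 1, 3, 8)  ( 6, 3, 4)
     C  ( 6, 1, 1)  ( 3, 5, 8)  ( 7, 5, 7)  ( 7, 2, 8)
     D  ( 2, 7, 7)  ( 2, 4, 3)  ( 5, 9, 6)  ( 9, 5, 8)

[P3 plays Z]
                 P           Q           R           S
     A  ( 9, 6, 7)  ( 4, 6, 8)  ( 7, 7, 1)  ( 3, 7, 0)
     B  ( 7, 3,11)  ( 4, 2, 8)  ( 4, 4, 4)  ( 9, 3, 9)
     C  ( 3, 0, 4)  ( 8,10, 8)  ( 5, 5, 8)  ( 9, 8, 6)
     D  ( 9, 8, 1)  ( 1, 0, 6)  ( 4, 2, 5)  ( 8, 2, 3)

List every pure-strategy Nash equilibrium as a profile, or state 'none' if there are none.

(A,P,X): not NE [P1→B gives 8>5; P2→Q gives 6>5; P3→Z gives 7>4]
(A,P,Y): not NE [P1→B gives 8>7; P2→S gives 6>1; P3→Z gives 7>4]
(A,P,Z): not NE [P2→S gives 7>6]
(A,Q,X): not NE [P1→D gives 9>4; P3→Z gives 8>2]
(A,Q,Y): not NE [P3→Z gives 8>6]
(A,Q,Z): not NE [P1→C gives 8>4; P2→S gives 7>6]
(A,R,X): not NE [P2→Q gives 6>5]
(A,R,Y): not NE [P3→X gives 6>0]
(A,R,Z): not NE [P3→X gives 6>1]
(A,S,X): not NE [P1→B gives 9>7; P2→Q gives 6>2]
(A,S,Y): not NE [P1→D gives 9>1; P3→X gives 5>0]
(A,S,Z): not NE [P1→C gives 9>3; P3→X gives 5>0]
(B,P,X): not NE [P2→R gives 9>5; P3→Z gives 11>6]
(B,P,Y): not NE [P3→Z gives 11>9]
(B,P,Z): not NE [P1→D gives 9>7; P2→R gives 4>3]
(B,Q,X): not NE [P1→D gives 9>4; P2→R gives 9>3; P3→Z gives 8>1]
(B,Q,Y): not NE [P1→A gives 7>6; P2→P gives 5>3; P3→Z gives 8>2]
(B,Q,Z): not NE [P1→C gives 8>4; P2→R gives 4>2]
(B,R,X): not NE [P1→A gives 9>5; P3→Y gives 8>5]
(B,R,Y): not NE [P1→A gives 8>1; P2→P gives 5>3]
(B,R,Z): not NE [P1→A gives 7>4; P3→Y gives 8>4]
(B,S,X): not NE [P2→R gives 9>6; P3→Z gives 9>2]
(B,S,Y): not NE [P1→D gives 9>6; P2→P gives 5>3; P3→Z gives 9>4]
(B,S,Z): not NE [P2→R gives 4>3]
(C,P,X): not NE [P1→B gives 8>4; P2→R gives 8>7; P3→Z gives 4>1]
(C,P,Y): not NE [P1→B gives 8>6; P2→R gives 5>1; P3→Z gives 4>1]
(C,P,Z): not NE [P1→D gives 9>3; P2→Q gives 10>0]
(C,Q,X): not NE [P1→D gives 9>7; P3→Z gives 8>7]
(C,Q,Y): not NE [P1→A gives 7>3]
(C,Q,Z): NE
(C,R,X): not NE [P1→A gives 9>0; P3→Z gives 8>4]
(C,R,Y): not NE [P1→A gives 8>7; P3→Z gives 8>7]
(C,R,Z): not NE [P1→A gives 7>5; P2→Q gives 10>5]
(C,S,X): not NE [P1→B gives 9>6; P2→R gives 8>2; P3→Y gives 8>7]
(C,S,Y): not NE [P1→D gives 9>7; P2→R gives 5>2]
(C,S,Z): not NE [P2→Q gives 10>8; P3→Y gives 8>6]
(D,P,X): not NE [P1→B gives 8>3; P2→S gives 9>5; P3→Y gives 7>6]
(D,P,Y): not NE [P1→B gives 8>2; P2→R gives 9>7]
(D,P,Z): not NE [P3→Y gives 7>1]
(D,Q,X): not NE [P3→Z gives 6>4]
(D,Q,Y): not NE [P1→A gives 7>2; P2→R gives 9>4; P3→Z gives 6>3]
(D,Q,Z): not NE [P1→C gives 8>1; P2→P gives 8>0]
(D,R,X): not NE [P1→A gives 9>7; P3→Y gives 6>5]
(D,R,Y): not NE [P1→A gives 8>5]
(D,R,Z): not NE [P1→A gives 7>4; P2→P gives 8>2; P3→Y gives 6>5]
(D,S,X): not NE [P1→B gives 9>5; P3→Y gives 8>7]
(D,S,Y): not NE [P2→R gives 9>5]
(D,S,Z): not NE [P1→C gives 9>8; P2→P gives 8>2; P3→Y gives 8>3]

Nash profiles: (C,Q,Z)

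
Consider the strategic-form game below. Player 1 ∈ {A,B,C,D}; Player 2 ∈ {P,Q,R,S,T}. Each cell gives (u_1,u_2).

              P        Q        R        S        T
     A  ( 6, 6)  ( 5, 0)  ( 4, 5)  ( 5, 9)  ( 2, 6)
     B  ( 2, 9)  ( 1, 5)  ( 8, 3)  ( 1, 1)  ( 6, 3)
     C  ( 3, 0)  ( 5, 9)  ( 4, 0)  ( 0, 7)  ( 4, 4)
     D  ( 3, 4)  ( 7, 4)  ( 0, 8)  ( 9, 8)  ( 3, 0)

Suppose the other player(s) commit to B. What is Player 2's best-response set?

BR_2 = {P}

u_2(P vs B) = 9
u_2(Q vs B) = 5
u_2(R vs B) = 3
u_2(S vs B) = 1
u_2(T vs B) = 3
max payoff 9 at {P}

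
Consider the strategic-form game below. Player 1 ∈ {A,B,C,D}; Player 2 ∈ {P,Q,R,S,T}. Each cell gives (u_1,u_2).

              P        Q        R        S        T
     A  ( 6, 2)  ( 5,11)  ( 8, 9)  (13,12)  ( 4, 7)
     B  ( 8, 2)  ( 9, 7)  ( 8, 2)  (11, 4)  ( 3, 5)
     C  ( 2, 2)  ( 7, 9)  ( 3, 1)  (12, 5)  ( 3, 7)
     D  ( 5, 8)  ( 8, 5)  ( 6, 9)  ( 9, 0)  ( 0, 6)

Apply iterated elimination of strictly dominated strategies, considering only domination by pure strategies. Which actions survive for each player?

Remaining: P1:{A,B,C} P2:{Q,S}

P1 drop D (B beats it: P:8>5 Q:9>8 R:8>6 S:11>9 T:3>0)
P2 drop P (Q beats it: A:11>2 B:7>2 C:9>2)
P2 drop R (Q beats it: A:11>9 B:7>2 C:9>1)
P2 drop T (Q beats it: A:11>7 B:7>5 C:9>7)
P1→{A,B,C} P2→{Q,S}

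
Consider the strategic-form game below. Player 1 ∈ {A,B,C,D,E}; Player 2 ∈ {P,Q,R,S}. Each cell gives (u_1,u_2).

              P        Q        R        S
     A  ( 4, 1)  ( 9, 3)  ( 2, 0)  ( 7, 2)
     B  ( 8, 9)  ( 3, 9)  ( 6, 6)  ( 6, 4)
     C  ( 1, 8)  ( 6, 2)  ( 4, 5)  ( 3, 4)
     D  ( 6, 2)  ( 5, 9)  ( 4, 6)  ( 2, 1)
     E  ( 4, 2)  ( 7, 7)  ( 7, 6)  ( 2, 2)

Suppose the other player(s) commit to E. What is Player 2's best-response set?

P2 best: {Q}

u_2(P vs E) = 2
u_2(Q vs E) = 7
u_2(R vs E) = 6
u_2(S vs E) = 2
max payoff 7 at {Q}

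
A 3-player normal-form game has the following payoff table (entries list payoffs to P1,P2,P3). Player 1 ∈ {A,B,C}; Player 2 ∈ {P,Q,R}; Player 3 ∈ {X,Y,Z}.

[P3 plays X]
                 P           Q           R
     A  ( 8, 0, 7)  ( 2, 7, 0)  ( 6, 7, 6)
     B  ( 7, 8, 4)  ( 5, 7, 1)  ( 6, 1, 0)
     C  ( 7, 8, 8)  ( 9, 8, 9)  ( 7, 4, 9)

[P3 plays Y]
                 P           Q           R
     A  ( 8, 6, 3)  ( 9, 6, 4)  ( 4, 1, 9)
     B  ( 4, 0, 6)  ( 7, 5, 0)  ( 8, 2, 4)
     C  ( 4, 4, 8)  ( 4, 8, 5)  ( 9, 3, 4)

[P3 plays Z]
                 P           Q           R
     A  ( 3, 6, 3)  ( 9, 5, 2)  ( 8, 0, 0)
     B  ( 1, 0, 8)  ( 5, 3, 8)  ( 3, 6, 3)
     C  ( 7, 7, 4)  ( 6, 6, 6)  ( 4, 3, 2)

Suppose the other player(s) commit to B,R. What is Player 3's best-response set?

BR_3 = {Y}

u_3(X vs B,R) = 0
u_3(Y vs B,R) = 4
u_3(Z vs B,R) = 3
max payoff 4 at {Y}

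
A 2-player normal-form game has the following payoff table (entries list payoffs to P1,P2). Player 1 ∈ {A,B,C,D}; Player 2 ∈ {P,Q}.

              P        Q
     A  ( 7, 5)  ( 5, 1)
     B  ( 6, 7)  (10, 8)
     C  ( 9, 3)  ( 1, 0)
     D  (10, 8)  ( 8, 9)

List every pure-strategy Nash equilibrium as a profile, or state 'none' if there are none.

(A,P): not NE [P1→D gives 10>7]
(A,Q): not NE [P1→B gives 10>5; P2→P gives 5>1]
(B,P): not NE [P1→D gives 10>6; P2→Q gives 8>7]
(B,Q): NE
(C,P): not NE [P1→D gives 10>9]
(C,Q): not NE [P1→B gives 10>1; P2→P gives 3>0]
(D,P): not NE [P2→Q gives 9>8]
(D,Q): not NE [P1→B gives 10>8]

NE set: (B,Q)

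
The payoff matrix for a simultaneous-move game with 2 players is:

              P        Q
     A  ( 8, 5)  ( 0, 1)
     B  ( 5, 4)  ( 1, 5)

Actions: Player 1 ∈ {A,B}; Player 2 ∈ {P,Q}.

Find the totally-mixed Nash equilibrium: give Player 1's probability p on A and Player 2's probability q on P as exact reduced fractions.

P1 indiff ⇒ q·8+(1-q)·0 = q·5+(1-q)·1 ⇒ q(3) = (1-q)(1) ⇒ q = 1/4
P2 indiff ⇒ p·5+(1-p)·4 = p·1+(1-p)·5 ⇒ p(4) = (1-p)(1) ⇒ p = 1/5

P1 mixes 1/5 on A; P2 mixes 1/4 on P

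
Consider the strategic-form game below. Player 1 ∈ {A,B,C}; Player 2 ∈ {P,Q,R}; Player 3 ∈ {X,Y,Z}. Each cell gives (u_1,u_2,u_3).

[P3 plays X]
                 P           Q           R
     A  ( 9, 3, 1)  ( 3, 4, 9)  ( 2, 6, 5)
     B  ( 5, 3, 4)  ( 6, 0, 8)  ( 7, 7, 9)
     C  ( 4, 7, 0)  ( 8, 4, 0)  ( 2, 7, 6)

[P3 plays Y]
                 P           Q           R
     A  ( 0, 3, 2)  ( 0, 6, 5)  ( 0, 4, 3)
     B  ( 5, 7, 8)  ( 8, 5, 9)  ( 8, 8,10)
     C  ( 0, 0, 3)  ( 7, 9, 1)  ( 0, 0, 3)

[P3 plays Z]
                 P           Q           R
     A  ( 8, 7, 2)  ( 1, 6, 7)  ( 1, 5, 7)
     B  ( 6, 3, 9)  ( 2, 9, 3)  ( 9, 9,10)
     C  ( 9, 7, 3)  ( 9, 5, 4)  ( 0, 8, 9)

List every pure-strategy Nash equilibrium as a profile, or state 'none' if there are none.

NE set: (B,R,Y), (B,R,Z)

(A,P,X): not NE [P2→R gives 6>3; P3→Z gives 2>1]
(A,P,Y): not NE [P1→B gives 5>0; P2→Q gives 6>3]
(A,P,Z): not NE [P1→C gives 9>8]
(A,Q,X): not NE [P1→C gives 8>3; P2→R gives 6>4]
(A,Q,Y): not NE [P1→B gives 8>0; P3→X gives 9>5]
(A,Q,Z): not NE [P1→C gives 9>1; P2→P gives 7>6; P3→X gives 9>7]
(A,R,X): not NE [P1→B gives 7>2; P3→Z gives 7>5]
(A,R,Y): not NE [P1→B gives 8>0; P2→Q gives 6>4; P3→Z gives 7>3]
(A,R,Z): not NE [P1→B gives 9>1; P2→P gives 7>5]
(B,P,X): not NE [P1→A gives 9>5; P2→R gives 7>3; P3→Z gives 9>4]
(B,P,Y): not NE [P2→R gives 8>7; P3→Z gives 9>8]
(B,P,Z): not NE [P1→C gives 9>6; P2→R gives 9>3]
(B,Q,X): not NE [P1→C gives 8>6; P2→R gives 7>0; P3→Y gives 9>8]
(B,Q,Y): not NE [P2→R gives 8>5]
(B,Q,Z): not NE [P1→C gives 9>2; P3→Y gives 9>3]
(B,R,X): not NE [P3→Z gives 10>9]
(B,R,Y): NE
(B,R,Z): NE
(C,P,X): not NE [P1→A gives 9>4; P3→Z gives 3>0]
(C,P,Y): not NE [P1→B gives 5>0; P2→Q gives 9>0]
(C,P,Z): not NE [P2→R gives 8>7]
(C,Q,X): not NE [P2→R gives 7>4; P3→Z gives 4>0]
(C,Q,Y): not NE [P1→B gives 8>7; P3→Z gives 4>1]
(C,Q,Z): not NE [P2→R gives 8>5]
(C,R,X): not NE [P1→B gives 7>2; P3→Z gives 9>6]
(C,R,Y): not NE [P1→B gives 8>0; P2→Q gives 9>0; P3→Z gives 9>3]
(C,R,Z): not NE [P1→B gives 9>0]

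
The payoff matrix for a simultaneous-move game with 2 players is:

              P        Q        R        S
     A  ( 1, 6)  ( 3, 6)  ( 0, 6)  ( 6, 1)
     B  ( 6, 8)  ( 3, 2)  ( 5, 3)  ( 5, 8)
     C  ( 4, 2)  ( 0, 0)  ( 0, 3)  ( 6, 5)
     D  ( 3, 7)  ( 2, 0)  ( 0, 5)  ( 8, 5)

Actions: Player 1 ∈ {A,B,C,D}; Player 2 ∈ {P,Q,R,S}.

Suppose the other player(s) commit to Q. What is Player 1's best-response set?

u_1(A vs Q) = 3
u_1(B vs Q) = 3
u_1(C vs Q) = 0
u_1(D vs Q) = 2
max payoff 3 at {A,B}

argmax u_1 = {A,B}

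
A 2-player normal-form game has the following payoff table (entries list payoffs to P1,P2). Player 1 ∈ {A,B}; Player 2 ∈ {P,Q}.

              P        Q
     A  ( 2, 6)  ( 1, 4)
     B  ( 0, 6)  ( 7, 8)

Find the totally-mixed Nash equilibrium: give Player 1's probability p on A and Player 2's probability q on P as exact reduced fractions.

P1 indiff ⇒ q·2+(1-q)·1 = q·0+(1-q)·7 ⇒ q(2) = (1-q)(6) ⇒ q = 3/4
P2 indiff ⇒ p·6+(1-p)·6 = p·4+(1-p)·8 ⇒ p(2) = (1-p)(2) ⇒ p = 1/2

P1 mixes 1/2 on A; P2 mixes 3/4 on P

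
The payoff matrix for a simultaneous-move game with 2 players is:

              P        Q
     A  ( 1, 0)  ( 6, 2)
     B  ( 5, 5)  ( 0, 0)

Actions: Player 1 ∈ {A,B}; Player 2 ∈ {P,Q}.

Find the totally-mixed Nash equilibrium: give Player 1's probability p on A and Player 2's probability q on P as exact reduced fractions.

P1 indiff ⇒ q·1+(1-q)·6 = q·5+(1-q)·0 ⇒ q(-4) = (1-q)(-6) ⇒ q = 3/5
P2 indiff ⇒ p·0+(1-p)·5 = p·2+(1-p)·0 ⇒ p(-2) = (1-p)(-5) ⇒ p = 5/7

(p,q) = (5/7, 3/5)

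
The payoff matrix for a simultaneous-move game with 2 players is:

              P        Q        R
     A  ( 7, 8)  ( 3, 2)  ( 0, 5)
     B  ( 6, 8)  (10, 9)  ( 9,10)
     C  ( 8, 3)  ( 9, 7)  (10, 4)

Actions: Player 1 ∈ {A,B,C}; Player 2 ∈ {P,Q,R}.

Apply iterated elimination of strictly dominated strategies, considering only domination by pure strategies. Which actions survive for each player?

P1 drop A (C beats it: P:8>7 Q:9>3 R:10>0)
P2 drop P (Q beats it: B:9>8 C:7>3)
P1→{B,C} P2→{Q,R}

IESDS → P1:{B,C} P2:{Q,R}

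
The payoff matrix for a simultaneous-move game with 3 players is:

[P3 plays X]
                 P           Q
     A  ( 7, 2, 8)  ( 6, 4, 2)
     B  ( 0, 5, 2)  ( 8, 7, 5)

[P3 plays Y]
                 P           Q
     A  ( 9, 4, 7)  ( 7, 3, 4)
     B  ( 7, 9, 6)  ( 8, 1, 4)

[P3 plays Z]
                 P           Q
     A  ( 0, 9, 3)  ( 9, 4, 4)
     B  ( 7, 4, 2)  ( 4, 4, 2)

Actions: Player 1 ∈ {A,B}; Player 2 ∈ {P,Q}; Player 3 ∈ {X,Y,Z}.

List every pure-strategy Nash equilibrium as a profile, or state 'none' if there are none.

Nash profiles: (B,Q,X)

(A,P,X): not NE [P2→Q gives 4>2]
(A,P,Y): not NE [P3→X gives 8>7]
(A,P,Z): not NE [P1→B gives 7>0; P3→X gives 8>3]
(A,Q,X): not NE [P1→B gives 8>6; P3→Z gives 4>2]
(A,Q,Y): not NE [P1→B gives 8>7; P2→P gives 4>3]
(A,Q,Z): not NE [P2→P gives 9>4]
(B,P,X): not NE [P1→A gives 7>0; P2→Q gives 7>5; P3→Y gives 6>2]
(B,P,Y): not NE [P1→A gives 9>7]
(B,P,Z): not NE [P3→Y gives 6>2]
(B,Q,X): NE
(B,Q,Y): not NE [P2→P gives 9>1; P3→X gives 5>4]
(B,Q,Z): not NE [P1→A gives 9>4; P3→X gives 5>2]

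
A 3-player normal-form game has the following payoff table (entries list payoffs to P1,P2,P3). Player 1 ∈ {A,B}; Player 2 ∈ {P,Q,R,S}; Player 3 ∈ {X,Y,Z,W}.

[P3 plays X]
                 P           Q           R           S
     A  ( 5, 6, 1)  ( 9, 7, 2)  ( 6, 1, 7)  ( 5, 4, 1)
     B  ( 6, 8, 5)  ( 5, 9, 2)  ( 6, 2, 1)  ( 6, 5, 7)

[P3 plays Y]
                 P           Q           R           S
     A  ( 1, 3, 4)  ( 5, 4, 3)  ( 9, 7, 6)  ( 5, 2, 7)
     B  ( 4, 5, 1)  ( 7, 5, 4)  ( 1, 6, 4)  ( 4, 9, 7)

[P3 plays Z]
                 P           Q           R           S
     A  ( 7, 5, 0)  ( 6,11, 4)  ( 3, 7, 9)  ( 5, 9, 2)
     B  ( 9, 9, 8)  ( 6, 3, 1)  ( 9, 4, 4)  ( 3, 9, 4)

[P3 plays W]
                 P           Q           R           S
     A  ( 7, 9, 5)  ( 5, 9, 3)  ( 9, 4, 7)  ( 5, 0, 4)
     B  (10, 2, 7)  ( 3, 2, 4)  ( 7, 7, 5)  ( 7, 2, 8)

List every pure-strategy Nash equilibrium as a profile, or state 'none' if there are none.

PSNE = {(A,Q,Z), (B,P,Z)}

(A,P,X): not NE [P1→B gives 6>5; P2→Q gives 7>6; P3→W gives 5>1]
(A,P,Y): not NE [P1→B gives 4>1; P2→R gives 7>3; P3→W gives 5>4]
(A,P,Z): not NE [P1→B gives 9>7; P2→Q gives 11>5; P3→W gives 5>0]
(A,P,W): not NE [P1→B gives 10>7]
(A,Q,X): not NE [P3→Z gives 4>2]
(A,Q,Y): not NE [P1→B gives 7>5; P2→R gives 7>4; P3→Z gives 4>3]
(A,Q,Z): NE
(A,Q,W): not NE [P3→Z gives 4>3]
(A,R,X): not NE [P2→Q gives 7>1; P3→Z gives 9>7]
(A,R,Y): not NE [P3→Z gives 9>6]
(A,R,Z): not NE [P1→B gives 9>3; P2→Q gives 11>7]
(A,R,W): not NE [P2→Q gives 9>4; P3→Z gives 9>7]
(A,S,X): not NE [P1→B gives 6>5; P2→Q gives 7>4; P3→Y gives 7>1]
(A,S,Y): not NE [P2→R gives 7>2]
(A,S,Z): not NE [P2→Q gives 11>9; P3→Y gives 7>2]
(A,S,W): not NE [P1→B gives 7>5; P2→Q gives 9>0; P3→Y gives 7>4]
(B,P,X): not NE [P2→Q gives 9>8; P3→Z gives 8>5]
(B,P,Y): not NE [P2→S gives 9>5; P3→Z gives 8>1]
(B,P,Z): NE
(B,P,W): not NE [P2→R gives 7>2; P3→Z gives 8>7]
(B,Q,X): not NE [P1→A gives 9>5; P3→W gives 4>2]
(B,Q,Y): not NE [P2→S gives 9>5]
(B,Q,Z): not NE [P2→S gives 9>3; P3→W gives 4>1]
(B,Q,W): not NE [P1→A gives 5>3; P2→R gives 7>2]
(B,R,X): not NE [P2→Q gives 9>2; P3→W gives 5>1]
(B,R,Y): not NE [P1→A gives 9>1; P2→S gives 9>6; P3→W gives 5>4]
(B,R,Z): not NE [P2→S gives 9>4; P3→W gives 5>4]
(B,R,W): not NE [P1→A gives 9>7]
(B,S,X): not NE [P2→Q gives 9>5; P3→W gives 8>7]
(B,S,Y): not NE [P1→A gives 5>4; P3→W gives 8>7]
(B,S,Z): not NE [P1→A gives 5>3; P3→W gives 8>4]
(B,S,W): not NE [P2→R gives 7>2]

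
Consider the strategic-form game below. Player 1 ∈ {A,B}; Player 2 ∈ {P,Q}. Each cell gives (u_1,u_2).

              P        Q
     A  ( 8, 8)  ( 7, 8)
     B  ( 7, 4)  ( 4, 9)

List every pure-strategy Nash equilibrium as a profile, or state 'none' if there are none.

(A,P): NE
(A,Q): NE
(B,P): not NE [P1→A gives 8>7; P2→Q gives 9>4]
(B,Q): not NE [P1→A gives 7>4]

Nash profiles: (A,P), (A,Q)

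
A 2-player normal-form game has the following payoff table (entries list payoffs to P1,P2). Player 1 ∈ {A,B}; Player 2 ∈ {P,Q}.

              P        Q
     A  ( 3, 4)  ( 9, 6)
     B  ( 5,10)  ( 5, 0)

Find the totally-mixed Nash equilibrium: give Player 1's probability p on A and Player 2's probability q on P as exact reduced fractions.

p=5/6, q=2/3

P1 indiff ⇒ q·3+(1-q)·9 = q·5+(1-q)·5 ⇒ q(-2) = (1-q)(-4) ⇒ q = 2/3
P2 indiff ⇒ p·4+(1-p)·10 = p·6+(1-p)·0 ⇒ p(-2) = (1-p)(-10) ⇒ p = 5/6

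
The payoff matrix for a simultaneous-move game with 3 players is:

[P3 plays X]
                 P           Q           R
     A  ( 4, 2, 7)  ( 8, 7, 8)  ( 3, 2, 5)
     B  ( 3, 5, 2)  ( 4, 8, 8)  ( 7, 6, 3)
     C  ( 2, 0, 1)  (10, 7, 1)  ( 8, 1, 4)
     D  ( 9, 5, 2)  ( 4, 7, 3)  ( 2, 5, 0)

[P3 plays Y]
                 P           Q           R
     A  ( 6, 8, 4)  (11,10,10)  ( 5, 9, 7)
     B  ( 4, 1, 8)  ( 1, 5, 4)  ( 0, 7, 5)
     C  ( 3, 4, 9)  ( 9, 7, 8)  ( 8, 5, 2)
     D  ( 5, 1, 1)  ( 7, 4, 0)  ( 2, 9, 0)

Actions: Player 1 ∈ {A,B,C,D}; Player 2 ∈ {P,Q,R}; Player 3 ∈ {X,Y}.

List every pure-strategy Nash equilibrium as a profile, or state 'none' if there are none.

(A,P,X): not NE [P1→D gives 9>4; P2→Q gives 7>2]
(A,P,Y): not NE [P2→Q gives 10>8; P3→X gives 7>4]
(A,Q,X): not NE [P1→C gives 10>8; P3→Y gives 10>8]
(A,Q,Y): NE
(A,R,X): not NE [P1→C gives 8>3; P2→Q gives 7>2; P3→Y gives 7>5]
(A,R,Y): not NE [P1→C gives 8>5; P2→Q gives 10>9]
(B,P,X): not NE [P1→D gives 9>3; P2→Q gives 8>5; P3→Y gives 8>2]
(B,P,Y): not NE [P1→A gives 6>4; P2→R gives 7>1]
(B,Q,X): not NE [P1→C gives 10>4]
(B,Q,Y): not NE [P1→A gives 11>1; P2→R gives 7>5; P3→X gives 8>4]
(B,R,X): not NE [P1→C gives 8>7; P2→Q gives 8>6; P3→Y gives 5>3]
(B,R,Y): not NE [P1→C gives 8>0]
(C,P,X): not NE [P1→D gives 9>2; P2→Q gives 7>0; P3→Y gives 9>1]
(C,P,Y): not NE [P1→A gives 6>3; P2→Q gives 7>4]
(C,Q,X): not NE [P3→Y gives 8>1]
(C,Q,Y): not NE [P1→A gives 11>9]
(C,R,X): not NE [P2→Q gives 7>1]
(C,R,Y): not NE [P2→Q gives 7>5; P3→X gives 4>2]
(D,P,X): not NE [P2→Q gives 7>5]
(D,P,Y): not NE [P1→A gives 6>5; P2→R gives 9>1; P3→X gives 2>1]
(D,Q,X): not NE [P1→C gives 10>4]
(D,Q,Y): not NE [P1→A gives 11>7; P2→R gives 9>4; P3→X gives 3>0]
(D,R,X): not NE [P1→C gives 8>2; P2→Q gives 7>5]
(D,R,Y): not NE [P1→C gives 8>2]

NE set: (A,Q,Y)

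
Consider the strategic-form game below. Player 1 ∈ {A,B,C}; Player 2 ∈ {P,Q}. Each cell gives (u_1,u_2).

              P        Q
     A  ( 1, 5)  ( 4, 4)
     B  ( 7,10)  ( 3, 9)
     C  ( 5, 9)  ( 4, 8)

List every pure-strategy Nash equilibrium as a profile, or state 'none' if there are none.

(A,P): not NE [P1→B gives 7>1]
(A,Q): not NE [P2→P gives 5>4]
(B,P): NE
(B,Q): not NE [P1→C gives 4>3; P2→P gives 10>9]
(C,P): not NE [P1→B gives 7>5]
(C,Q): not NE [P2→P gives 9>8]

PSNE = {(B,P)}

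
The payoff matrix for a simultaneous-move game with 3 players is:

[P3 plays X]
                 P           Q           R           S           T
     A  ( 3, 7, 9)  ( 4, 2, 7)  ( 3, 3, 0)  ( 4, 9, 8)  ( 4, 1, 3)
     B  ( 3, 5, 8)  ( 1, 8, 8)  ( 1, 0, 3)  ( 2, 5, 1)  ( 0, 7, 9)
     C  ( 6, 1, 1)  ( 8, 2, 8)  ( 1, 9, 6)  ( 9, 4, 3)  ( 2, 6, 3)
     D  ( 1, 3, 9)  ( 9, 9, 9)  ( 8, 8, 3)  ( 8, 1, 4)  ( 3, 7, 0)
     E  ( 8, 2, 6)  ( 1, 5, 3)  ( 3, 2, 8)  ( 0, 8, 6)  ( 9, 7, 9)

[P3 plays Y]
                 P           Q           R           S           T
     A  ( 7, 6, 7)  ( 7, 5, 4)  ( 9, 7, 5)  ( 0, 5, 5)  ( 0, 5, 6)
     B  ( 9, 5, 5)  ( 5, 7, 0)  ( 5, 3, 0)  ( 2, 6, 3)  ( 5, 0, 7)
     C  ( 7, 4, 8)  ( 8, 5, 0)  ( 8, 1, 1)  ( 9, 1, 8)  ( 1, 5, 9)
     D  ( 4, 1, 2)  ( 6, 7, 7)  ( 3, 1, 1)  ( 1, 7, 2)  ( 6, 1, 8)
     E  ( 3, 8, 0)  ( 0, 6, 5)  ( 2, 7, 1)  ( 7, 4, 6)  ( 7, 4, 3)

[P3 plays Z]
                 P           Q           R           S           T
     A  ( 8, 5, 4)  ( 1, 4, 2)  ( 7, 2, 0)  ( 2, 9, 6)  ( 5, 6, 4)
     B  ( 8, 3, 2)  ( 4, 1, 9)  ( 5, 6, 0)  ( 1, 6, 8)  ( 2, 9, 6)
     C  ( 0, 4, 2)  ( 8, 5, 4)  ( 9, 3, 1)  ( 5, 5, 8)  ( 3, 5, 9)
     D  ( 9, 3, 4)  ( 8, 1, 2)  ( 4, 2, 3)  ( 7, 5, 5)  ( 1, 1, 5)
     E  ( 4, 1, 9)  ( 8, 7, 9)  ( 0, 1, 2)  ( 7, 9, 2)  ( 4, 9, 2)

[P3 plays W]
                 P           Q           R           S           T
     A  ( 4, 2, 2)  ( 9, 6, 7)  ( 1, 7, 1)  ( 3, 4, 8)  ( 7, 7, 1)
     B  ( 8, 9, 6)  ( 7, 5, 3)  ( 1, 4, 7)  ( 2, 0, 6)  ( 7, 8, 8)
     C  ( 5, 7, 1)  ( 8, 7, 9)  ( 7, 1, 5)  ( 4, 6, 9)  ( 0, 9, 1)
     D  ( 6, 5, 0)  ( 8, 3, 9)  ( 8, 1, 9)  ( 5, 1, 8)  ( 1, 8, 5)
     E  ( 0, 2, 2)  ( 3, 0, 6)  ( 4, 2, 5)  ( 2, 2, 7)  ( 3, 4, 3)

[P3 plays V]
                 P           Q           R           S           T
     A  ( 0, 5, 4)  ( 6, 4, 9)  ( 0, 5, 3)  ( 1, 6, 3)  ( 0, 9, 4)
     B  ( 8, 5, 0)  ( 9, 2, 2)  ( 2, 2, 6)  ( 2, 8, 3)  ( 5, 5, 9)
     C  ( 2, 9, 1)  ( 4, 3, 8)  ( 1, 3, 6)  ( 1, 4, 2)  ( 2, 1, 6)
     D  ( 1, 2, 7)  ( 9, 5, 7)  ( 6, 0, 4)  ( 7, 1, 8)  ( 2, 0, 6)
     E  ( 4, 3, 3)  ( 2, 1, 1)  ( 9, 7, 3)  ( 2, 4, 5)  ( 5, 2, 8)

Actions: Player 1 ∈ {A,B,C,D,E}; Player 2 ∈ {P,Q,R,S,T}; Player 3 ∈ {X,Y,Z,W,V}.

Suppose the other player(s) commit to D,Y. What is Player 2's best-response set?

u_2(P vs D,Y) = 1
u_2(Q vs D,Y) = 7
u_2(R vs D,Y) = 1
u_2(S vs D,Y) = 7
u_2(T vs D,Y) = 1
max payoff 7 at {Q,S}

argmax u_2 = {Q,S}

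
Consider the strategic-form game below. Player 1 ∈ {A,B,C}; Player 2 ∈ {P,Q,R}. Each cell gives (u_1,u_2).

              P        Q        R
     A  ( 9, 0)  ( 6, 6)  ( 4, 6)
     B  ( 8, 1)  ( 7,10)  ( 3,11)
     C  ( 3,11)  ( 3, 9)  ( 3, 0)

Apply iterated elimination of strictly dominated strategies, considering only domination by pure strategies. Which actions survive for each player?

IESDS → P1:{A,B} P2:{Q,R}

P1 drop C (A beats it: P:9>3 Q:6>3 R:4>3)
P2 drop P (Q beats it: A:6>0 B:10>1)
P1→{A,B} P2→{Q,R}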